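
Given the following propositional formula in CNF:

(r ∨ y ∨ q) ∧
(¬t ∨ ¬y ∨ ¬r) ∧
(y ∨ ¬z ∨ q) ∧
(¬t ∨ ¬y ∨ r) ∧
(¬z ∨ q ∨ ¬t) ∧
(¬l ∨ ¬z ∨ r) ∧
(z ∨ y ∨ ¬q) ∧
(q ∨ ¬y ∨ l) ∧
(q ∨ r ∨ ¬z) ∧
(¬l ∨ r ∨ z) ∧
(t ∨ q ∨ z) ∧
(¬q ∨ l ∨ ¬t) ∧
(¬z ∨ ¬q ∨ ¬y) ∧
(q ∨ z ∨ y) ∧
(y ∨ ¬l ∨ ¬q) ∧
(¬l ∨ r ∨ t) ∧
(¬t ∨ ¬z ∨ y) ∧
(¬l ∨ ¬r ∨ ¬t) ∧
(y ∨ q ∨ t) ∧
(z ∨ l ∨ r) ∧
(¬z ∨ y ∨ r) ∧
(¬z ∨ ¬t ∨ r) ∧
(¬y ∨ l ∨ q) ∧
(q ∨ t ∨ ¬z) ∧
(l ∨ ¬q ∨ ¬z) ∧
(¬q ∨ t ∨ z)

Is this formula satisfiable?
No

No, the formula is not satisfiable.

No assignment of truth values to the variables can make all 26 clauses true simultaneously.

The formula is UNSAT (unsatisfiable).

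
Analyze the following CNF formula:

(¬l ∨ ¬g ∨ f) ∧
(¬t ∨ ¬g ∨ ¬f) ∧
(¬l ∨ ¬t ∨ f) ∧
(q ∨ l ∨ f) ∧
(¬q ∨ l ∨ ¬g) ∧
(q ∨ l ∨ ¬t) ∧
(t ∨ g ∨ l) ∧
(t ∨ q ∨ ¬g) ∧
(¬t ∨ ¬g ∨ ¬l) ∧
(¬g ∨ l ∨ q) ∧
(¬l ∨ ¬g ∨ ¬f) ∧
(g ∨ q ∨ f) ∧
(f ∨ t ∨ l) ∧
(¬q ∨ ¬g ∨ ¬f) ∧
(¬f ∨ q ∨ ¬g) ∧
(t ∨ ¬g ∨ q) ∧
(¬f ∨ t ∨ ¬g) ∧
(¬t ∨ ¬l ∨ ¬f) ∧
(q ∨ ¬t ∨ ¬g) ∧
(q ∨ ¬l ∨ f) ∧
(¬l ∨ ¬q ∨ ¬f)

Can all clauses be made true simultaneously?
Yes

Yes, the formula is satisfiable.

One satisfying assignment is: l=False, g=False, q=True, f=False, t=True

Verification: With this assignment, all 21 clauses evaluate to true.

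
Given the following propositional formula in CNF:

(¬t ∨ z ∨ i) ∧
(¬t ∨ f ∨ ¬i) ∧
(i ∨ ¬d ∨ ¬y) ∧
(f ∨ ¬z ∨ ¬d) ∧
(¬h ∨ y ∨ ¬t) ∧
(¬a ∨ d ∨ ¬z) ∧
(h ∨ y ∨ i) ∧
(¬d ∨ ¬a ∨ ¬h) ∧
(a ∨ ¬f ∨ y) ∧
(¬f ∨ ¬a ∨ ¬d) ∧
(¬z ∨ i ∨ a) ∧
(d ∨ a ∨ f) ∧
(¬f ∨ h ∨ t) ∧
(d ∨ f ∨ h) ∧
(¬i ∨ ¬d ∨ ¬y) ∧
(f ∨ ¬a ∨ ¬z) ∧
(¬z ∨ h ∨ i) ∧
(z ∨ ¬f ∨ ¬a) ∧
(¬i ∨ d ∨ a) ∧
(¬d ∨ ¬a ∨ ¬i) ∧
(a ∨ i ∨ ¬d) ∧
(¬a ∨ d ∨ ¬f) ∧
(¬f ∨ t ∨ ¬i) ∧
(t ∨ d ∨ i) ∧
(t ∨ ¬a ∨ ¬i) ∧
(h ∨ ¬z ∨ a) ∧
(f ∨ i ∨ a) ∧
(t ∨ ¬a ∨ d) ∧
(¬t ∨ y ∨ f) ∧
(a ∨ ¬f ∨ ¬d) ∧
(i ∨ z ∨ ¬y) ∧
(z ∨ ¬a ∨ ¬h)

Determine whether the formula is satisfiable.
Yes

Yes, the formula is satisfiable.

One satisfying assignment is: t=False, h=False, z=False, a=False, f=False, d=True, i=True, y=False

Verification: With this assignment, all 32 clauses evaluate to true.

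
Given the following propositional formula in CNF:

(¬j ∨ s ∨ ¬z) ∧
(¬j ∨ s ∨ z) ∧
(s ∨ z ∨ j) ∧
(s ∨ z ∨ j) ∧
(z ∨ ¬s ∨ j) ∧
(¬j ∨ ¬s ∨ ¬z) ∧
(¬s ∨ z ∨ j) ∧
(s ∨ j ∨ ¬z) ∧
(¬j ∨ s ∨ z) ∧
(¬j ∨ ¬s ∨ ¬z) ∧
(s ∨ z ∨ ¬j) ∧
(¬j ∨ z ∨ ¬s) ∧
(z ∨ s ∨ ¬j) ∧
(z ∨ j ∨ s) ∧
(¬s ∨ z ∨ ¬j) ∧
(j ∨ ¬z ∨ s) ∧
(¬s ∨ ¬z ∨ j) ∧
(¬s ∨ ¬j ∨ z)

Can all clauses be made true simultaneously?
No

No, the formula is not satisfiable.

No assignment of truth values to the variables can make all 18 clauses true simultaneously.

The formula is UNSAT (unsatisfiable).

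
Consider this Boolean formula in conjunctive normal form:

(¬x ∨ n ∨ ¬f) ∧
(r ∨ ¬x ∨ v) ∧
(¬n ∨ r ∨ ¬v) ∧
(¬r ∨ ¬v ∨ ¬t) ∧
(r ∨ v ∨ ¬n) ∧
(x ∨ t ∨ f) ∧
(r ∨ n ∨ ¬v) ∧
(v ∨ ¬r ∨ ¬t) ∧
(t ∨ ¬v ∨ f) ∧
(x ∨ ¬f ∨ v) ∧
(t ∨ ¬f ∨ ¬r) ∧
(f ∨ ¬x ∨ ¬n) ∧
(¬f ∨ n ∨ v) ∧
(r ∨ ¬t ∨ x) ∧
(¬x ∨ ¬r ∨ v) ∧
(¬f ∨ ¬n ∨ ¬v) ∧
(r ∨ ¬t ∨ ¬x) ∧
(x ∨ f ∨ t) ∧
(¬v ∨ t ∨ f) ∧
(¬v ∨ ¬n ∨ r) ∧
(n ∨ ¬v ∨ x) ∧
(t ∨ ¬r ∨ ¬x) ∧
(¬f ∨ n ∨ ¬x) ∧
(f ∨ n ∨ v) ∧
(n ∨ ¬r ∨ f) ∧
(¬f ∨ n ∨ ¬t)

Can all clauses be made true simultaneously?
No

No, the formula is not satisfiable.

No assignment of truth values to the variables can make all 26 clauses true simultaneously.

The formula is UNSAT (unsatisfiable).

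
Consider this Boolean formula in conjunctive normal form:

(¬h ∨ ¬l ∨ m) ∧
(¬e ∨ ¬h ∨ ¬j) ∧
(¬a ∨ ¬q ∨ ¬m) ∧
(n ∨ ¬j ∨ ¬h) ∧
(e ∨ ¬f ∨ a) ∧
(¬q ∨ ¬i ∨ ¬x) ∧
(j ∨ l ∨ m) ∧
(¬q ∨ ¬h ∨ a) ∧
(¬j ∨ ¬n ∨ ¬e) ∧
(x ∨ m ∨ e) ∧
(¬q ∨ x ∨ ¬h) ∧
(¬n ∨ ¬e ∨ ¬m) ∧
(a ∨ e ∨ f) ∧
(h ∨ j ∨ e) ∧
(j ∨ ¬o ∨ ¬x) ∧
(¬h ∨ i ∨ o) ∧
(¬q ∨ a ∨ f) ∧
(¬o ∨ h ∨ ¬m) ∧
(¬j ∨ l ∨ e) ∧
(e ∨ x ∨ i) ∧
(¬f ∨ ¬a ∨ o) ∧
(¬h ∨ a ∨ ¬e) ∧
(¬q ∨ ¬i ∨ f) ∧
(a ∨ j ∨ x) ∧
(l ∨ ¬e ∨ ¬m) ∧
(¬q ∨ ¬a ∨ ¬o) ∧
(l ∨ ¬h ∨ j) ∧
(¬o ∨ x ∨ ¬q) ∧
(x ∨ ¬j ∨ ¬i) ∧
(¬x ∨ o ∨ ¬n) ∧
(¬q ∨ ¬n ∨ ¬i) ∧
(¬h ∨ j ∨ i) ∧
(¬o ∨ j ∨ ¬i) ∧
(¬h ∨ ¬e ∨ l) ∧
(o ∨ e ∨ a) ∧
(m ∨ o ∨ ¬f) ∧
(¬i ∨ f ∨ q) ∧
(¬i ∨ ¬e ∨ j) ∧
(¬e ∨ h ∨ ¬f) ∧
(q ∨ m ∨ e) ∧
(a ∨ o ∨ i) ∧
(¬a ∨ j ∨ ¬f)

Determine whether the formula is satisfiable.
Yes

Yes, the formula is satisfiable.

One satisfying assignment is: e=True, h=False, o=False, l=True, q=False, a=True, n=False, x=False, m=False, f=False, i=False, j=False

Verification: With this assignment, all 42 clauses evaluate to true.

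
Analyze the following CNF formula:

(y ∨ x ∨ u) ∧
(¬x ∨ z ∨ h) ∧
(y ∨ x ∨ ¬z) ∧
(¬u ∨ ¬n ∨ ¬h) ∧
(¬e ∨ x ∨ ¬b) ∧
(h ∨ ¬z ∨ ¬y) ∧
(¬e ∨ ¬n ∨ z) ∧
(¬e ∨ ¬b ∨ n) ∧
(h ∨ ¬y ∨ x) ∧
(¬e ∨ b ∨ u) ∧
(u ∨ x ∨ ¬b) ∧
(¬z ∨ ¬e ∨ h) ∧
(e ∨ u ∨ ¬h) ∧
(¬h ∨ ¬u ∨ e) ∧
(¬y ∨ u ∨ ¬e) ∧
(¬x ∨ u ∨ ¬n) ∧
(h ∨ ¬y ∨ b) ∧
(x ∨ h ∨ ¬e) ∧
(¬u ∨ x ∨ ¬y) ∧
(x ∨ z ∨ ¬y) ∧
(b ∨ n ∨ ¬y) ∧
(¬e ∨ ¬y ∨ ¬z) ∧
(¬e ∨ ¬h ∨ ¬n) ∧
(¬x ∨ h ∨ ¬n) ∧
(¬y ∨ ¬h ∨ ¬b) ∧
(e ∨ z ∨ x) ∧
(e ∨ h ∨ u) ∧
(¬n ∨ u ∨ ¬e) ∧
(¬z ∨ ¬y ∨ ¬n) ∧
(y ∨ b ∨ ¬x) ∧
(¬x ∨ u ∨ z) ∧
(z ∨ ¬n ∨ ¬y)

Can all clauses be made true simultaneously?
Yes

Yes, the formula is satisfiable.

One satisfying assignment is: e=False, b=True, u=True, x=True, z=True, n=False, h=False, y=False

Verification: With this assignment, all 32 clauses evaluate to true.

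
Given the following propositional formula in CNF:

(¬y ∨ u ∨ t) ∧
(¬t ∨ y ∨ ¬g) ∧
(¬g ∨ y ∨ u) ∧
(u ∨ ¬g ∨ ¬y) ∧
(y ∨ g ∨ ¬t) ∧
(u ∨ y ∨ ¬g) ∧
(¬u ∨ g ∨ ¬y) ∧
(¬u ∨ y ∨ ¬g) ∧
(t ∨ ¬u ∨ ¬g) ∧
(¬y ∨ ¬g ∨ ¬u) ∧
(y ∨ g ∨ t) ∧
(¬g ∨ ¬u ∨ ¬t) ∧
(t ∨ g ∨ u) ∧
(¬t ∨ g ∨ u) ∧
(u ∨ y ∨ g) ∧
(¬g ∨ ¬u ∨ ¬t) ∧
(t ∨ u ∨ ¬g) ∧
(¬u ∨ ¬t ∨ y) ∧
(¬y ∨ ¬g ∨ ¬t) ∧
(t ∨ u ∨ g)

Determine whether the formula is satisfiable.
No

No, the formula is not satisfiable.

No assignment of truth values to the variables can make all 20 clauses true simultaneously.

The formula is UNSAT (unsatisfiable).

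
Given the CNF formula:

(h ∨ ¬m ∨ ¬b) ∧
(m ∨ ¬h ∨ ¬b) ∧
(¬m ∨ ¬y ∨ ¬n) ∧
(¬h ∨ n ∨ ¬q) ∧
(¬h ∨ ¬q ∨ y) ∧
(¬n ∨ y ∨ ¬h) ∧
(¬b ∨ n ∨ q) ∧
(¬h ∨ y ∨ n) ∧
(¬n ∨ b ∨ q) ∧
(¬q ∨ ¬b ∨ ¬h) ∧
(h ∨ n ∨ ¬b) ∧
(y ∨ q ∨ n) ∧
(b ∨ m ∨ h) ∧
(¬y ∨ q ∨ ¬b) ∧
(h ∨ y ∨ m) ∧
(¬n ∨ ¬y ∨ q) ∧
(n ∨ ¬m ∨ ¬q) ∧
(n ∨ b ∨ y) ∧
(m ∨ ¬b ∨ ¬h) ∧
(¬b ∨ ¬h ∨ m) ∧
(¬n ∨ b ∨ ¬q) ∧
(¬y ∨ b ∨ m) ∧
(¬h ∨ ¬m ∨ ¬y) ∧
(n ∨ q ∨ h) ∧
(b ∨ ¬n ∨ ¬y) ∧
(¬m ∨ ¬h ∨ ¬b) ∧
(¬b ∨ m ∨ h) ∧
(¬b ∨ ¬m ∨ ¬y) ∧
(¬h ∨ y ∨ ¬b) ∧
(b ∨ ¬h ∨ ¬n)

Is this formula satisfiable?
No

No, the formula is not satisfiable.

No assignment of truth values to the variables can make all 30 clauses true simultaneously.

The formula is UNSAT (unsatisfiable).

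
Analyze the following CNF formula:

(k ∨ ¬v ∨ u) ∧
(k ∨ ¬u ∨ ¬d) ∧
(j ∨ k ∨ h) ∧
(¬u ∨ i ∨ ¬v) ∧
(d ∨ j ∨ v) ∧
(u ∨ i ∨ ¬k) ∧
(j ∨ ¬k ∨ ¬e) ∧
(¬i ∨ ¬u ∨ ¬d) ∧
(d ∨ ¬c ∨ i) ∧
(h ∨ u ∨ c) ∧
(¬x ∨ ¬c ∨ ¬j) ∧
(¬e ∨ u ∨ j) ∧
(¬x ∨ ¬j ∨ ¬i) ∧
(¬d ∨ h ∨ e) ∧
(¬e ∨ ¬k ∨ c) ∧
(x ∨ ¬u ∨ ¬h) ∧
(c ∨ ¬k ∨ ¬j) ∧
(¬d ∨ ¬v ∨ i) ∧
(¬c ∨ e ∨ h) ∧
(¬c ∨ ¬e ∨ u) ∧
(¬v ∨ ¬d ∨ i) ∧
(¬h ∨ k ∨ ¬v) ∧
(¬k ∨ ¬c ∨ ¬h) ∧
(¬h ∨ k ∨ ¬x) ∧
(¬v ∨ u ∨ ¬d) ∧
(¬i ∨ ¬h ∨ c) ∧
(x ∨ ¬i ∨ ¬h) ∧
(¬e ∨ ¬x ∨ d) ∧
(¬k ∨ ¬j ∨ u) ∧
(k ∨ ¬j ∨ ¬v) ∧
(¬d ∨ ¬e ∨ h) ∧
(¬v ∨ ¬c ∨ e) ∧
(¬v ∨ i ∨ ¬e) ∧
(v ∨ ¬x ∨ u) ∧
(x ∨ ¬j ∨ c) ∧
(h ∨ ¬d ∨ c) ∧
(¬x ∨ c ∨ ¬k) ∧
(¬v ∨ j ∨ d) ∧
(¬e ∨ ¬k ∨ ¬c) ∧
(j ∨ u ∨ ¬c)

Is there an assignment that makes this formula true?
Yes

Yes, the formula is satisfiable.

One satisfying assignment is: v=False, i=False, k=False, h=True, j=False, d=True, u=False, e=False, x=False, c=False

Verification: With this assignment, all 40 clauses evaluate to true.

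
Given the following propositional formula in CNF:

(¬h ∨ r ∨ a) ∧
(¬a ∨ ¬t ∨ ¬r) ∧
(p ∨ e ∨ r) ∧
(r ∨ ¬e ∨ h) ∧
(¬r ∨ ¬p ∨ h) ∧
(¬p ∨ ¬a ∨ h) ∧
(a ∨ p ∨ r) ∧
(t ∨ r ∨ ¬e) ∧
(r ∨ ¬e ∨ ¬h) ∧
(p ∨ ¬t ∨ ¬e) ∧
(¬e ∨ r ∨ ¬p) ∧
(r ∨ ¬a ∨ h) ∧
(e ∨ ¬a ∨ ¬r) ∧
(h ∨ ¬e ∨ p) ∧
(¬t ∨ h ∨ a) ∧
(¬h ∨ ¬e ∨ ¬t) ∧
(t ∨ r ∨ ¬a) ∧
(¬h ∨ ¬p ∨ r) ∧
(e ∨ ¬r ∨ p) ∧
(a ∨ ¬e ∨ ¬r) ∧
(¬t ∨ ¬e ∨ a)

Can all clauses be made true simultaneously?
Yes

Yes, the formula is satisfiable.

One satisfying assignment is: h=False, p=True, r=False, e=False, a=False, t=False

Verification: With this assignment, all 21 clauses evaluate to true.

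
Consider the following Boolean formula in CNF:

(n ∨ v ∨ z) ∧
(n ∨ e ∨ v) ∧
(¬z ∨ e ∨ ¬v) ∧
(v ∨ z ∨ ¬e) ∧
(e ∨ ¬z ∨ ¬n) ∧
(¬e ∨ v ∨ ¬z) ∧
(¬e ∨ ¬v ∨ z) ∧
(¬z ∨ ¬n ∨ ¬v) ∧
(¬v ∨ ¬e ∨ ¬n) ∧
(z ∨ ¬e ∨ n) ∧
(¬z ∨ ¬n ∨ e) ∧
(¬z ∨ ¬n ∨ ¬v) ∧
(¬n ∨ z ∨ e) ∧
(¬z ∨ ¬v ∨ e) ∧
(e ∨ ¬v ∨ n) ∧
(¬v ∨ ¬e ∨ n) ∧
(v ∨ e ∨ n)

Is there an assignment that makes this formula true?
No

No, the formula is not satisfiable.

No assignment of truth values to the variables can make all 17 clauses true simultaneously.

The formula is UNSAT (unsatisfiable).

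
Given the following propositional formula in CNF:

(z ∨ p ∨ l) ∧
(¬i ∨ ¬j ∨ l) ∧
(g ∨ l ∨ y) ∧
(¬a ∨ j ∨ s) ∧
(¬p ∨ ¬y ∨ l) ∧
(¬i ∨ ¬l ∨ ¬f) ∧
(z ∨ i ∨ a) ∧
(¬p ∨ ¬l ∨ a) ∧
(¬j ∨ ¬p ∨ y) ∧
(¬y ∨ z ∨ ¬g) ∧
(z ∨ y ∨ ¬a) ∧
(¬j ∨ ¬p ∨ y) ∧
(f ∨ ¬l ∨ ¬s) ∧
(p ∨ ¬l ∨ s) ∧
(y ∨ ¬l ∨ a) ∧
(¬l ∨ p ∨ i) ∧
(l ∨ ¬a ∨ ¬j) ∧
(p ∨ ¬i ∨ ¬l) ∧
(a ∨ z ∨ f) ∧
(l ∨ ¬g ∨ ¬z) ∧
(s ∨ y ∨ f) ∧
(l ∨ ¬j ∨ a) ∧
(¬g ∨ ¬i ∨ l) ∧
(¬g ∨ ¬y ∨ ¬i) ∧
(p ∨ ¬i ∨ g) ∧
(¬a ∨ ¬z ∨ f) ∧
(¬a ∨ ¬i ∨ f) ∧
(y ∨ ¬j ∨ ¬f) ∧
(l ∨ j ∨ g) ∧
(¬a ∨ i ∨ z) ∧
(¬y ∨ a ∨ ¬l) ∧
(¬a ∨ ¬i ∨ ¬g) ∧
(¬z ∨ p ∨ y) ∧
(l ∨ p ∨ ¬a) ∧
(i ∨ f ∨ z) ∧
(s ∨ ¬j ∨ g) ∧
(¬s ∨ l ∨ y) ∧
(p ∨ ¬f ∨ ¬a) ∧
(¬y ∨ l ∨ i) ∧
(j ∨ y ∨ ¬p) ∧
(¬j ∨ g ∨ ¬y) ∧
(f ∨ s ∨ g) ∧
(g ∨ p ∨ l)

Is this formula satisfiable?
Yes

Yes, the formula is satisfiable.

One satisfying assignment is: z=True, s=False, j=True, p=True, y=True, a=True, f=True, g=True, l=True, i=False

Verification: With this assignment, all 43 clauses evaluate to true.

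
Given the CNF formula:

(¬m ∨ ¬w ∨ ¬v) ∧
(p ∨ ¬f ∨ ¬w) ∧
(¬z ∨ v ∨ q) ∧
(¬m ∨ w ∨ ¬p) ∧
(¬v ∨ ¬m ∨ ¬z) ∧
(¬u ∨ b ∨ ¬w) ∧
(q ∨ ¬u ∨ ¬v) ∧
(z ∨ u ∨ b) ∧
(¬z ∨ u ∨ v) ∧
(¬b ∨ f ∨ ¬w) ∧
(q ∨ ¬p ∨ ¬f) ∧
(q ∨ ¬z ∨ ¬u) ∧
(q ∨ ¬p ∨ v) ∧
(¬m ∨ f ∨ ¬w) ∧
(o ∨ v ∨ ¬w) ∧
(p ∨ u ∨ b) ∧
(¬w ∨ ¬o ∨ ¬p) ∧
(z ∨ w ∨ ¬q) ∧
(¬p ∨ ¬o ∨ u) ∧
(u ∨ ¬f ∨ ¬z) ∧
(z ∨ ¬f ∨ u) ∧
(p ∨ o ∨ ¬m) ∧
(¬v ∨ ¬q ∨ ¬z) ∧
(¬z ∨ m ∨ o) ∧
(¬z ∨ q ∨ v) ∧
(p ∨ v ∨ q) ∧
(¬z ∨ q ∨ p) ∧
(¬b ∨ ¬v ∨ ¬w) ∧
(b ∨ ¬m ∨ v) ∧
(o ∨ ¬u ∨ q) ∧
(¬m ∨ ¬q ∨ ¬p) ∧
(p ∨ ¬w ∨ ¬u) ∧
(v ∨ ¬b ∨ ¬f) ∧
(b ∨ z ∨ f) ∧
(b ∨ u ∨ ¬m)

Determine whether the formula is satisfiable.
Yes

Yes, the formula is satisfiable.

One satisfying assignment is: w=False, f=True, b=False, q=True, m=False, o=True, u=True, v=False, z=True, p=True

Verification: With this assignment, all 35 clauses evaluate to true.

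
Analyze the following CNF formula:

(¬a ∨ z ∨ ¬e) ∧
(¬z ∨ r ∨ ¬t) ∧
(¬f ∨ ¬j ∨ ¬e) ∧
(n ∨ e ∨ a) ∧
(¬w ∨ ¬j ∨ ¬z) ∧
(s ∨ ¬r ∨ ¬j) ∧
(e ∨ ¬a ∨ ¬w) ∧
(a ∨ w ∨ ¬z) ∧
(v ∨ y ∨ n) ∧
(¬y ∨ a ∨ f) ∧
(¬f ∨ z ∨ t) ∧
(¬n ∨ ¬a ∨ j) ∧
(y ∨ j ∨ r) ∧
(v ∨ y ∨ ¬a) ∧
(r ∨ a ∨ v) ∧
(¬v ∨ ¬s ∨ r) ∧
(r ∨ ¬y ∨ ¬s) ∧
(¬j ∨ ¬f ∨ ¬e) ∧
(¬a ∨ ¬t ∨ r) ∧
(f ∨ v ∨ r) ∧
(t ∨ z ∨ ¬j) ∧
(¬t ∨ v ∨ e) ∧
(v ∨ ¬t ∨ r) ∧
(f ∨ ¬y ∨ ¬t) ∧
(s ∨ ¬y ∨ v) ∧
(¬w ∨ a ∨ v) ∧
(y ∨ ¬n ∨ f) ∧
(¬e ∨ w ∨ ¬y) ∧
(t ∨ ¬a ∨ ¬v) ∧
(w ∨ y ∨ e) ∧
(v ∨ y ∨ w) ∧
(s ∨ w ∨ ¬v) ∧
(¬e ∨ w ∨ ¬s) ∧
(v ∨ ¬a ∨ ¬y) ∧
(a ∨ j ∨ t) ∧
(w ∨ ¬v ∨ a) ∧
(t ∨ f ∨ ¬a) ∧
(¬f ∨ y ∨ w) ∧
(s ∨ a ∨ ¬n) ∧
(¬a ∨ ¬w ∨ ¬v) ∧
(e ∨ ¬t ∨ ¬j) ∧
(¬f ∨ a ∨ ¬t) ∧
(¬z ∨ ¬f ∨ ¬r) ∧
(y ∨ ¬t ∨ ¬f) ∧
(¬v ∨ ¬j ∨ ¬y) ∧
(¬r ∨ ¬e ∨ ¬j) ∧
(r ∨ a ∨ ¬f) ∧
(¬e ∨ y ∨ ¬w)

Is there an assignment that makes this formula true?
Yes

Yes, the formula is satisfiable.

One satisfying assignment is: j=False, n=False, y=True, s=True, e=False, t=True, w=False, r=True, z=False, a=True, f=True, v=True

Verification: With this assignment, all 48 clauses evaluate to true.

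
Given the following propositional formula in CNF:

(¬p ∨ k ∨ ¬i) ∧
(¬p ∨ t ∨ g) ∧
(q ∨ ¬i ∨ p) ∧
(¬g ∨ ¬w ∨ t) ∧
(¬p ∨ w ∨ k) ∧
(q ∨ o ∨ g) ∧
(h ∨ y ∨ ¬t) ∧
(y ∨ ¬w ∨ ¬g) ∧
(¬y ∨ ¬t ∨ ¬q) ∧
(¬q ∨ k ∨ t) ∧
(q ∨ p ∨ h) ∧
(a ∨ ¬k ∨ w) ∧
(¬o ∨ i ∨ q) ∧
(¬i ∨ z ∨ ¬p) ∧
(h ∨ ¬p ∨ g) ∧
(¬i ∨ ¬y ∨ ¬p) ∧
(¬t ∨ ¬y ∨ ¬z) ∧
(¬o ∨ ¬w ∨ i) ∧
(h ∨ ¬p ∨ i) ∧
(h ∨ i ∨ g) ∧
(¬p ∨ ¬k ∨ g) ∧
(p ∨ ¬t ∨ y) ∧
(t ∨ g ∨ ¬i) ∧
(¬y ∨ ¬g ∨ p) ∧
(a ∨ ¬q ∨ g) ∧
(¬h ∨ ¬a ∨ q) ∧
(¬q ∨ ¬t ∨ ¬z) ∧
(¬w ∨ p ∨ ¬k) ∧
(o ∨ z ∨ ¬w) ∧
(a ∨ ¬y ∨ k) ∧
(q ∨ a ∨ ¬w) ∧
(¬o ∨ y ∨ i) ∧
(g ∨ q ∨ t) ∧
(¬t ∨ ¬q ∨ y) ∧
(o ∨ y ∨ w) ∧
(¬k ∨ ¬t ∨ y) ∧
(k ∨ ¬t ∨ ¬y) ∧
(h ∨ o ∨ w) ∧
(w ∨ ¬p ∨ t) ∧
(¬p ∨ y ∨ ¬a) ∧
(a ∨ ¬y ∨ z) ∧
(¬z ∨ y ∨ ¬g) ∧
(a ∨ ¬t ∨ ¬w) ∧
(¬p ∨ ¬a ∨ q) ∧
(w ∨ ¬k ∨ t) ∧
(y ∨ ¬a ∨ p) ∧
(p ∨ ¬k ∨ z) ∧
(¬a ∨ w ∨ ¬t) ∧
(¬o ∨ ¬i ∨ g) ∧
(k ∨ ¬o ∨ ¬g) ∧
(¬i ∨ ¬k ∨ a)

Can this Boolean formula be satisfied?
No

No, the formula is not satisfiable.

No assignment of truth values to the variables can make all 51 clauses true simultaneously.

The formula is UNSAT (unsatisfiable).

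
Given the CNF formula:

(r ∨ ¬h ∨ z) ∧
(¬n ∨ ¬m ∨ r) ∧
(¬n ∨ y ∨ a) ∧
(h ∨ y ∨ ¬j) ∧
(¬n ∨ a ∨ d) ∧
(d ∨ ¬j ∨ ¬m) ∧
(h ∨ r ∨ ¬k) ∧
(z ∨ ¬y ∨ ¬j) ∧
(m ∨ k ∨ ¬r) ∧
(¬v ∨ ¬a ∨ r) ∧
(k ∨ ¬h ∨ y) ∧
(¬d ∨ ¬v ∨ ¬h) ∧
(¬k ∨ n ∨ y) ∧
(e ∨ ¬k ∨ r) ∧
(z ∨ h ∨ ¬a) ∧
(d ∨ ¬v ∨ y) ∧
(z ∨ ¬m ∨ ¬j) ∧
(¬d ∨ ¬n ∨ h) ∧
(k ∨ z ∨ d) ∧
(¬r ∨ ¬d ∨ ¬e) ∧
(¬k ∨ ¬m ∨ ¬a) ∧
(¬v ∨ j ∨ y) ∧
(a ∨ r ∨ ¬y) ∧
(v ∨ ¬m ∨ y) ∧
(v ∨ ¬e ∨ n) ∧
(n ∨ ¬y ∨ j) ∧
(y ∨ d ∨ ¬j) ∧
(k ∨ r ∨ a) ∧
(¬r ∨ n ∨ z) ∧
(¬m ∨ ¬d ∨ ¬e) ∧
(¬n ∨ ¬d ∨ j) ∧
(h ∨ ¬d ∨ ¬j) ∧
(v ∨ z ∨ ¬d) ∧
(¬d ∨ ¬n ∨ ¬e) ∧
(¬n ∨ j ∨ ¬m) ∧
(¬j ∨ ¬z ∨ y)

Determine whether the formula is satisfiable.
Yes

Yes, the formula is satisfiable.

One satisfying assignment is: j=False, y=False, n=False, h=False, r=False, z=True, k=False, d=False, m=False, v=False, e=False, a=True

Verification: With this assignment, all 36 clauses evaluate to true.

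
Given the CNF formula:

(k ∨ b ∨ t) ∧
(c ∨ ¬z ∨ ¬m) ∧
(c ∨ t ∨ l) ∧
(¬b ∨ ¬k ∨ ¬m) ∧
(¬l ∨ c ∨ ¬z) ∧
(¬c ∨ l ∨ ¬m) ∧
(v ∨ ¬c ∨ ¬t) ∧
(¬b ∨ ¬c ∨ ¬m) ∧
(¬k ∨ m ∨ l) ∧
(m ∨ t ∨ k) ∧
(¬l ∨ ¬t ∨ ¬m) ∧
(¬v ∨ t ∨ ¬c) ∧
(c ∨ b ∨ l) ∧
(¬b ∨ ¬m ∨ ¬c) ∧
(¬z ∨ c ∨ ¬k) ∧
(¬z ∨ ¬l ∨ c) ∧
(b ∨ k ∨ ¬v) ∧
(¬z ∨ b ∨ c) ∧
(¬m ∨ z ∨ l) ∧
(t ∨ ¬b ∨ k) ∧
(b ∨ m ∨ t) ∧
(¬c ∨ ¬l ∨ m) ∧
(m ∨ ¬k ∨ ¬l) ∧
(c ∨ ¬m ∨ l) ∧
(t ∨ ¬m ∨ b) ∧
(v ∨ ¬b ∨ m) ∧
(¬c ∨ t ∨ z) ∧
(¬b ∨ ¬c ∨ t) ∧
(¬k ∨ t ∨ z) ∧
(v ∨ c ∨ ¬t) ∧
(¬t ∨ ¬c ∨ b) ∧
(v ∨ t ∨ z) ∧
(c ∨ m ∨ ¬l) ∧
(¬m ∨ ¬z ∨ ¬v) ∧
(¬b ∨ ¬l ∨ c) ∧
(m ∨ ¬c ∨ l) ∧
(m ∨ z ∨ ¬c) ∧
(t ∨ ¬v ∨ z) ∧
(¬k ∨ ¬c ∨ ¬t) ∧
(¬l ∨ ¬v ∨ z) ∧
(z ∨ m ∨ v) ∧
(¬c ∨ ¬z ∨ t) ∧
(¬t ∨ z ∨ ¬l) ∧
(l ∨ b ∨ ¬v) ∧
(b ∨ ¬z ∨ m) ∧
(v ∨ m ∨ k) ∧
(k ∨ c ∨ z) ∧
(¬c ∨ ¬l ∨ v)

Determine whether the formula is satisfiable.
Yes

Yes, the formula is satisfiable.

One satisfying assignment is: b=True, z=True, l=False, v=True, t=True, m=False, k=False, c=False

Verification: With this assignment, all 48 clauses evaluate to true.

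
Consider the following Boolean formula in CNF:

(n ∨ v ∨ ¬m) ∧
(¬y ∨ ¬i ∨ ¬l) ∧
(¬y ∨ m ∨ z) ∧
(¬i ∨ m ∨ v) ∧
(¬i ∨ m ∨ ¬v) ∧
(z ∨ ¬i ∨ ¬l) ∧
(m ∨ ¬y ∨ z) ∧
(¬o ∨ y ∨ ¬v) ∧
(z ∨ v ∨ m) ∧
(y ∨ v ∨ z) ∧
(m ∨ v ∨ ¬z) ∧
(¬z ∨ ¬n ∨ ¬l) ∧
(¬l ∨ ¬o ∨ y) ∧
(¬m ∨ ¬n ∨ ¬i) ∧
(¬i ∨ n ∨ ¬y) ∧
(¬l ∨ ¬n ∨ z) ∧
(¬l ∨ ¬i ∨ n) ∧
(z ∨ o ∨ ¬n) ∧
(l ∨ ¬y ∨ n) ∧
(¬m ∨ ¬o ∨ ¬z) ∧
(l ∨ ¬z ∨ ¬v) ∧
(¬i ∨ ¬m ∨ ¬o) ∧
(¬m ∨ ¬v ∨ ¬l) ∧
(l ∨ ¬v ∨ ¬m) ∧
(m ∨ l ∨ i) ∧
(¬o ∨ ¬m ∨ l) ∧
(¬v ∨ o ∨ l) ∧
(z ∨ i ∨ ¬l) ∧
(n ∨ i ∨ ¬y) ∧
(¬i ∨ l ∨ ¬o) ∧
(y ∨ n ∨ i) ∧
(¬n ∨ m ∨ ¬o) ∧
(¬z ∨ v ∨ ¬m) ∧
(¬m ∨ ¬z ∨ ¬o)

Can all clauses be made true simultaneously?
No

No, the formula is not satisfiable.

No assignment of truth values to the variables can make all 34 clauses true simultaneously.

The formula is UNSAT (unsatisfiable).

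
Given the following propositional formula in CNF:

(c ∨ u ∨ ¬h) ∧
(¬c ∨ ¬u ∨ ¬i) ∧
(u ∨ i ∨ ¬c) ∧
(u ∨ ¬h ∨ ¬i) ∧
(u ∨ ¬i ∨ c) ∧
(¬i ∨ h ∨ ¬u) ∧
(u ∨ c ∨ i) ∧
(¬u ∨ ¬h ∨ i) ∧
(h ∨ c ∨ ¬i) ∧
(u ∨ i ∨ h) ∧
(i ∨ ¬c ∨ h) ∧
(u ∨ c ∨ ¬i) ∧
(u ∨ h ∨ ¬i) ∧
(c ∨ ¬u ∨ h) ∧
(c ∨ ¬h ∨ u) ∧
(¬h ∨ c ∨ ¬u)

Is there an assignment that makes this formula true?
No

No, the formula is not satisfiable.

No assignment of truth values to the variables can make all 16 clauses true simultaneously.

The formula is UNSAT (unsatisfiable).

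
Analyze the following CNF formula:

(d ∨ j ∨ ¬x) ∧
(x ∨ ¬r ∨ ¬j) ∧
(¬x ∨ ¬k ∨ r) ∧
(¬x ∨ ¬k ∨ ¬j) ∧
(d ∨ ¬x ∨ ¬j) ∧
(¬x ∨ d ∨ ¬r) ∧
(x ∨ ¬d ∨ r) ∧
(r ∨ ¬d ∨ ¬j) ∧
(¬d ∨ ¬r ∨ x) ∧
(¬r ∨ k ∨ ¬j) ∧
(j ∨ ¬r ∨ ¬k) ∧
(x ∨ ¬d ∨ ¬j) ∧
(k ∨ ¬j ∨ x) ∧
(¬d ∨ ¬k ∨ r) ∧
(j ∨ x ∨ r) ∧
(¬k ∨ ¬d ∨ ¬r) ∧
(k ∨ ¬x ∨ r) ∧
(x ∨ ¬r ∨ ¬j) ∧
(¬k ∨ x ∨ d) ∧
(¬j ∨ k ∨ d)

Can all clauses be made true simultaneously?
Yes

Yes, the formula is satisfiable.

One satisfying assignment is: r=True, j=False, d=False, k=False, x=False

Verification: With this assignment, all 20 clauses evaluate to true.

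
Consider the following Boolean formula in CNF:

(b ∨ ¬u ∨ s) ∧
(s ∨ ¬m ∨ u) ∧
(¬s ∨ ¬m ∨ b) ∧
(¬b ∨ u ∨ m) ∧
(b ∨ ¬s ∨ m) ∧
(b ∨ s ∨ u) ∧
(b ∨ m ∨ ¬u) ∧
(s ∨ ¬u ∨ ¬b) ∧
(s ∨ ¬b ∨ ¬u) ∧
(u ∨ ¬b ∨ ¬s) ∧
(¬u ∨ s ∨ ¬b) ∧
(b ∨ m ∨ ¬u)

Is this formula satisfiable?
Yes

Yes, the formula is satisfiable.

One satisfying assignment is: u=True, m=False, b=True, s=True

Verification: With this assignment, all 12 clauses evaluate to true.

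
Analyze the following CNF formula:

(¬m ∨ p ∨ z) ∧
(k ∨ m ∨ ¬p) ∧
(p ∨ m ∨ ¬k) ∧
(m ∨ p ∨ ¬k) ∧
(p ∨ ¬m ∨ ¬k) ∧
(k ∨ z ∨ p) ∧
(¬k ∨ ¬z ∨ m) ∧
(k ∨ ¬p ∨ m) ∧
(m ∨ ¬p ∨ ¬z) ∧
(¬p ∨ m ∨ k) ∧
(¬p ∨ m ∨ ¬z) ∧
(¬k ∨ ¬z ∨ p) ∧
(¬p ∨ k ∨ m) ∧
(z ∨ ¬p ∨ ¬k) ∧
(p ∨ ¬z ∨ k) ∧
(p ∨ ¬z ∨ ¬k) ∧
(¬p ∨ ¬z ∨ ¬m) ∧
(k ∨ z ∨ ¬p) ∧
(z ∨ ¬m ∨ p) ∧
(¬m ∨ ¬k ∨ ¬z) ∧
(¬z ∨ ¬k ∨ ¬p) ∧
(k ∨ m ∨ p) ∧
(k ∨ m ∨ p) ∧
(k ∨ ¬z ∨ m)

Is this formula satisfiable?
No

No, the formula is not satisfiable.

No assignment of truth values to the variables can make all 24 clauses true simultaneously.

The formula is UNSAT (unsatisfiable).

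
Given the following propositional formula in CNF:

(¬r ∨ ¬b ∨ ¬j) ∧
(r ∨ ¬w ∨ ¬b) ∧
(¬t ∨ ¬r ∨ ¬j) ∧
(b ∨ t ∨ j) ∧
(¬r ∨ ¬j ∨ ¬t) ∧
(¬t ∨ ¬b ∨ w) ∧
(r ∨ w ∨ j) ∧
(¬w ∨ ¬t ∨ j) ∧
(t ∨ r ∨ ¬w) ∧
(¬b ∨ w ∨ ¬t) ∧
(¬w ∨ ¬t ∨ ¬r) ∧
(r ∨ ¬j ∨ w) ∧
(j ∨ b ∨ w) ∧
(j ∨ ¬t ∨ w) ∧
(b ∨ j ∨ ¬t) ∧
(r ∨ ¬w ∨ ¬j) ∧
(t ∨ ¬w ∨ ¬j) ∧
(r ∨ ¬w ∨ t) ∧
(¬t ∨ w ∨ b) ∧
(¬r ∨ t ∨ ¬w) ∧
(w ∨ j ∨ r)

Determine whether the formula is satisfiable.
Yes

Yes, the formula is satisfiable.

One satisfying assignment is: r=True, j=True, w=False, b=False, t=False

Verification: With this assignment, all 21 clauses evaluate to true.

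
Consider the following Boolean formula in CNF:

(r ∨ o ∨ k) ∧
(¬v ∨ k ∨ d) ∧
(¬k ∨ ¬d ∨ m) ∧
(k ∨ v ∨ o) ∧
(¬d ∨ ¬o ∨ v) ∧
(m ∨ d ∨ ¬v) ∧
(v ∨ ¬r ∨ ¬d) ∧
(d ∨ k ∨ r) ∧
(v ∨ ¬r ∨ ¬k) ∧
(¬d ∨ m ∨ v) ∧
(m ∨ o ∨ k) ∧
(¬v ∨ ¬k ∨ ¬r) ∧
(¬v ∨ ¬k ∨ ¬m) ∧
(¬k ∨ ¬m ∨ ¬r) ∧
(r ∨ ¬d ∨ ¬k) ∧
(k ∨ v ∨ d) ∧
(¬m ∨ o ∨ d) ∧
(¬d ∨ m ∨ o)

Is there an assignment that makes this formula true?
Yes

Yes, the formula is satisfiable.

One satisfying assignment is: k=True, r=False, d=False, m=False, o=False, v=False

Verification: With this assignment, all 18 clauses evaluate to true.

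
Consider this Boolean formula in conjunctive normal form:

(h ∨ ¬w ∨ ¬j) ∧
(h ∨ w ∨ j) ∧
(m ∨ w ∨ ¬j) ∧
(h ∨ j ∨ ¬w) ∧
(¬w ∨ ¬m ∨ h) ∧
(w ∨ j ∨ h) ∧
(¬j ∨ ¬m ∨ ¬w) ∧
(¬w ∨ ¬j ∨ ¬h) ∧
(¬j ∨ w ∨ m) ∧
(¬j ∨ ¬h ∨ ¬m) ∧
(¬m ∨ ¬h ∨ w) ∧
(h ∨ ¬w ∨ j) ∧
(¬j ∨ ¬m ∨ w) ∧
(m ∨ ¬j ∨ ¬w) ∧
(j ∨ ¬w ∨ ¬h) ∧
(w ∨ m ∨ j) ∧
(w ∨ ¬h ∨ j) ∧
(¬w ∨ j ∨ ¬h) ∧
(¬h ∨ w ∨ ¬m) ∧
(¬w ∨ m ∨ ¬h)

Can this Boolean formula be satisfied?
No

No, the formula is not satisfiable.

No assignment of truth values to the variables can make all 20 clauses true simultaneously.

The formula is UNSAT (unsatisfiable).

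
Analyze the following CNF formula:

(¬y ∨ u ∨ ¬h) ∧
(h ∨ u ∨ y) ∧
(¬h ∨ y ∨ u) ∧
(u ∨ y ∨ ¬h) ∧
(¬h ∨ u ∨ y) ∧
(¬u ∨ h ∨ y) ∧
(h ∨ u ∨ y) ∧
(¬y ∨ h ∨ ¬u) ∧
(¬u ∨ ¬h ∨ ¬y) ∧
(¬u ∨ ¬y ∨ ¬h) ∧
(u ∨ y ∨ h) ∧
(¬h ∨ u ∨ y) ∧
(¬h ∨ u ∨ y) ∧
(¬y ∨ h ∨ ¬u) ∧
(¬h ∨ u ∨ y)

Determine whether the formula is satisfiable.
Yes

Yes, the formula is satisfiable.

One satisfying assignment is: y=True, u=False, h=False

Verification: With this assignment, all 15 clauses evaluate to true.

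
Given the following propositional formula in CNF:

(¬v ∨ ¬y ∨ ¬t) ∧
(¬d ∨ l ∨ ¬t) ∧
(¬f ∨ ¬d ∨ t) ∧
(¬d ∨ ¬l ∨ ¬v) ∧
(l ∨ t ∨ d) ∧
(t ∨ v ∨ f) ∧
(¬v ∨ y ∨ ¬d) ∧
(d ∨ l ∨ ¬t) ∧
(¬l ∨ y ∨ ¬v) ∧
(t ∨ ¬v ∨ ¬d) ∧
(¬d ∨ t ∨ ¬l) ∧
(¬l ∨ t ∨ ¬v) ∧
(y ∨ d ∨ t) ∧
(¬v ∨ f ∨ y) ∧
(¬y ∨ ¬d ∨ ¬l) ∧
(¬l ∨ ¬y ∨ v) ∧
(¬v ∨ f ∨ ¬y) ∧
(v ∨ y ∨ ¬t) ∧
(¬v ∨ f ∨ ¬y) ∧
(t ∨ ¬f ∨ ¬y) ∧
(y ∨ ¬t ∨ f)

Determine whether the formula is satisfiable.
No

No, the formula is not satisfiable.

No assignment of truth values to the variables can make all 21 clauses true simultaneously.

The formula is UNSAT (unsatisfiable).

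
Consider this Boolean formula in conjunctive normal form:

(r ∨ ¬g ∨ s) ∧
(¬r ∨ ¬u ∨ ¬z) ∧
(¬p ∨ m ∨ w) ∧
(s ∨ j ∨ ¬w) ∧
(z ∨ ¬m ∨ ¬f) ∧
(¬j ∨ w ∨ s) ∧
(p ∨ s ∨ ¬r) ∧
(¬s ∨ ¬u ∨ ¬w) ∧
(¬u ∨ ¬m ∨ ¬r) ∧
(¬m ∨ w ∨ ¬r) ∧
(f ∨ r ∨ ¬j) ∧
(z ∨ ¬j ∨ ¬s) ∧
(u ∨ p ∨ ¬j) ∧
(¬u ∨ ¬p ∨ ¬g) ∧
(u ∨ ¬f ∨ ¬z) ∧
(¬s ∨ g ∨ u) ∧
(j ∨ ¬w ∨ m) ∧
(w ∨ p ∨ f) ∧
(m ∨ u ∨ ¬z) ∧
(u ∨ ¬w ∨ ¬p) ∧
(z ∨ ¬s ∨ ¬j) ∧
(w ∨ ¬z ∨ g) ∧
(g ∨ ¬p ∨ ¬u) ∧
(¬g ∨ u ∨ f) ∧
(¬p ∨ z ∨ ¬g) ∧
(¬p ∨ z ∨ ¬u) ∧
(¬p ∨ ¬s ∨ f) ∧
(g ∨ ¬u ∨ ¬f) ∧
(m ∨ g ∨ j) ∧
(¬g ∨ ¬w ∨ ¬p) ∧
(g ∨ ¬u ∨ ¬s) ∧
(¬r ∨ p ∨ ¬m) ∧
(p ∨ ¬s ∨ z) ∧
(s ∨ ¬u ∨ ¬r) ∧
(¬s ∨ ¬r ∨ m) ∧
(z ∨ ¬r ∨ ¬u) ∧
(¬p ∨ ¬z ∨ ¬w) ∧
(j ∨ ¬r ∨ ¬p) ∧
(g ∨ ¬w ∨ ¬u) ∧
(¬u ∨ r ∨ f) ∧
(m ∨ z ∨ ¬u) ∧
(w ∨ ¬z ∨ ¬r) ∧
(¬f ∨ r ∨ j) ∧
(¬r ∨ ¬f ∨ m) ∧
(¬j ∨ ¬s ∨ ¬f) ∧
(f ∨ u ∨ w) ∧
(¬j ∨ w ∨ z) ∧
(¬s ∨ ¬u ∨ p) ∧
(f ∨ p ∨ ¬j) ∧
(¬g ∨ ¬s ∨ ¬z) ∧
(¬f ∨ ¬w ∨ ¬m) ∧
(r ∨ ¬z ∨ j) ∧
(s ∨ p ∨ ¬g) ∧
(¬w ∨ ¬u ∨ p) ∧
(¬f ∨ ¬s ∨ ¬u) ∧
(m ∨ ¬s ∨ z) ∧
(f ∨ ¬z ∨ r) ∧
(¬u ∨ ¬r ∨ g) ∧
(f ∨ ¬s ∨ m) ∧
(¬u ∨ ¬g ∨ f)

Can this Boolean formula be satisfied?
No

No, the formula is not satisfiable.

No assignment of truth values to the variables can make all 60 clauses true simultaneously.

The formula is UNSAT (unsatisfiable).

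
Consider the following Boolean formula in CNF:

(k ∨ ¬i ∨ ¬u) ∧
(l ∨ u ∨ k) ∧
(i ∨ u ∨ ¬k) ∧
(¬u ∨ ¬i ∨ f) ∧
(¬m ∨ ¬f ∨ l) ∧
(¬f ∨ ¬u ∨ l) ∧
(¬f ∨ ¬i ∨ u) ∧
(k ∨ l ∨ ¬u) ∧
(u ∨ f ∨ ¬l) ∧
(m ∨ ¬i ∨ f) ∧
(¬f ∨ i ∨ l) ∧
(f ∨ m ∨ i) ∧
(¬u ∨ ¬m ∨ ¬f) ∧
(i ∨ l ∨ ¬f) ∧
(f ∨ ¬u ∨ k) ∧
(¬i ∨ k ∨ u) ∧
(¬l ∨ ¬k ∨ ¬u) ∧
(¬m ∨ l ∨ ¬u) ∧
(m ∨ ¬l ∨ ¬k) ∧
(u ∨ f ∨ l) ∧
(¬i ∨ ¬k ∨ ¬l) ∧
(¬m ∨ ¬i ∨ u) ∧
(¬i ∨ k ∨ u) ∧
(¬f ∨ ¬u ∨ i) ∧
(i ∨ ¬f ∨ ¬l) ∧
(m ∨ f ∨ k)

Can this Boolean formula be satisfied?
No

No, the formula is not satisfiable.

No assignment of truth values to the variables can make all 26 clauses true simultaneously.

The formula is UNSAT (unsatisfiable).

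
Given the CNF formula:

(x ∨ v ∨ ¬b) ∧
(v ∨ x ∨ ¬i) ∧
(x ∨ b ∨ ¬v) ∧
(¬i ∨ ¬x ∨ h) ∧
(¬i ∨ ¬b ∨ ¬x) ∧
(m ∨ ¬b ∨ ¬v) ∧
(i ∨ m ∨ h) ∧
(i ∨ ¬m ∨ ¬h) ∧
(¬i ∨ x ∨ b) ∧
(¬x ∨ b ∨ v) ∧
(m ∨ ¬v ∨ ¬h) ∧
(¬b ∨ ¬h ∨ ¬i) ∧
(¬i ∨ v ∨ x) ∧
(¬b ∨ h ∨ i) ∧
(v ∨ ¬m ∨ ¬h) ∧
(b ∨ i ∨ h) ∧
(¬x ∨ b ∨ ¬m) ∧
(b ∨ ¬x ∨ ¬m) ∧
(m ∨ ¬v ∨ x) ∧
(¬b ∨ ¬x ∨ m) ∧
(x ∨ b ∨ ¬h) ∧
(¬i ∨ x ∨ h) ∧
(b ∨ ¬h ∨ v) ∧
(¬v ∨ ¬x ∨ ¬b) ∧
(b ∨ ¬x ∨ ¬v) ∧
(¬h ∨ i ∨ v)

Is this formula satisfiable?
No

No, the formula is not satisfiable.

No assignment of truth values to the variables can make all 26 clauses true simultaneously.

The formula is UNSAT (unsatisfiable).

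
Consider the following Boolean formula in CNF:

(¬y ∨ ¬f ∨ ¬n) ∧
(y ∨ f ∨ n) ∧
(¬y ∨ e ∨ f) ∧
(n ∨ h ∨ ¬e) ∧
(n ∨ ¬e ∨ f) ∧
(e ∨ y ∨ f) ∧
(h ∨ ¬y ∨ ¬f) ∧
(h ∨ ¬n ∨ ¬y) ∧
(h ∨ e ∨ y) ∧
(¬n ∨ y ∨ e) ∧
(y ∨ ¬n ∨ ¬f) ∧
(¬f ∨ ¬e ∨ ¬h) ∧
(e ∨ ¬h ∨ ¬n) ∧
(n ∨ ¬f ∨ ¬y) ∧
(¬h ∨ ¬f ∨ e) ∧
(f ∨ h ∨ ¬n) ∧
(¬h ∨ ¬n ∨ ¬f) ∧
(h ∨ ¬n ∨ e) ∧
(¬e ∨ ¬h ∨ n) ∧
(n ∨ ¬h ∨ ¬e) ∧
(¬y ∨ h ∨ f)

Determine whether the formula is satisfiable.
Yes

Yes, the formula is satisfiable.

One satisfying assignment is: n=True, e=True, f=False, h=True, y=True

Verification: With this assignment, all 21 clauses evaluate to true.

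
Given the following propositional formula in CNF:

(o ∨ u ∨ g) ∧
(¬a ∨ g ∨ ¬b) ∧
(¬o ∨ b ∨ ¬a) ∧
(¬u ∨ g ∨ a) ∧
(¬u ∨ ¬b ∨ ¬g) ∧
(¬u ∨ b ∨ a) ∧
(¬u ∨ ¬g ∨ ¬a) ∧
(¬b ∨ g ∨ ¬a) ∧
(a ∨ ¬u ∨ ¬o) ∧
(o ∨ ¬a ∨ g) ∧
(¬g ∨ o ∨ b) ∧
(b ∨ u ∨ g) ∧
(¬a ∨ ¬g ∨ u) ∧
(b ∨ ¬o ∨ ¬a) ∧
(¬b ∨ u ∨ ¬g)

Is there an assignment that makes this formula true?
Yes

Yes, the formula is satisfiable.

One satisfying assignment is: b=False, u=False, o=True, a=False, g=True

Verification: With this assignment, all 15 clauses evaluate to true.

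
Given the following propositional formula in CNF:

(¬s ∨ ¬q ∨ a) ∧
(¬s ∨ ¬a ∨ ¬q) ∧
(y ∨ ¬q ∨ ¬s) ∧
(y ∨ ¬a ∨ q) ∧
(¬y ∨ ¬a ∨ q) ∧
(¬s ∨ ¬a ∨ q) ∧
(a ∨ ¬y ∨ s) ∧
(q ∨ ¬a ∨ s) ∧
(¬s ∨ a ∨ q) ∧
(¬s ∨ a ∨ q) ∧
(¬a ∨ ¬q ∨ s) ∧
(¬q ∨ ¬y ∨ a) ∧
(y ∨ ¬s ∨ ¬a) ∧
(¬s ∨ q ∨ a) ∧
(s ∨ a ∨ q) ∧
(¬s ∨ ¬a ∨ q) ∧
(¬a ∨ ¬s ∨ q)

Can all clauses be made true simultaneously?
Yes

Yes, the formula is satisfiable.

One satisfying assignment is: a=False, q=True, s=False, y=False

Verification: With this assignment, all 17 clauses evaluate to true.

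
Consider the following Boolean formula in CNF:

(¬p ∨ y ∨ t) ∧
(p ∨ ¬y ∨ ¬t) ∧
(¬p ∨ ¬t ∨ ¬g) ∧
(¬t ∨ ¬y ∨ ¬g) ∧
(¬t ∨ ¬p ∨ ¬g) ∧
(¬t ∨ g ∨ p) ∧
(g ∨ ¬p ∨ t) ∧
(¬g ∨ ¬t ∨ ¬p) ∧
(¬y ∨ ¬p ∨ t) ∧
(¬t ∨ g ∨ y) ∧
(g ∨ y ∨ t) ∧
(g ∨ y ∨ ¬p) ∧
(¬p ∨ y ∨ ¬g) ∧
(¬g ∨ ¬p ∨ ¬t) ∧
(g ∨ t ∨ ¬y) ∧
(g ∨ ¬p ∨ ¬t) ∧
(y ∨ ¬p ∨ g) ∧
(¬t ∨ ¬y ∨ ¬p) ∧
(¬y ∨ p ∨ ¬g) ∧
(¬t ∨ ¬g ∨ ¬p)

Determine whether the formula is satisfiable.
Yes

Yes, the formula is satisfiable.

One satisfying assignment is: g=True, y=False, t=False, p=False

Verification: With this assignment, all 20 clauses evaluate to true.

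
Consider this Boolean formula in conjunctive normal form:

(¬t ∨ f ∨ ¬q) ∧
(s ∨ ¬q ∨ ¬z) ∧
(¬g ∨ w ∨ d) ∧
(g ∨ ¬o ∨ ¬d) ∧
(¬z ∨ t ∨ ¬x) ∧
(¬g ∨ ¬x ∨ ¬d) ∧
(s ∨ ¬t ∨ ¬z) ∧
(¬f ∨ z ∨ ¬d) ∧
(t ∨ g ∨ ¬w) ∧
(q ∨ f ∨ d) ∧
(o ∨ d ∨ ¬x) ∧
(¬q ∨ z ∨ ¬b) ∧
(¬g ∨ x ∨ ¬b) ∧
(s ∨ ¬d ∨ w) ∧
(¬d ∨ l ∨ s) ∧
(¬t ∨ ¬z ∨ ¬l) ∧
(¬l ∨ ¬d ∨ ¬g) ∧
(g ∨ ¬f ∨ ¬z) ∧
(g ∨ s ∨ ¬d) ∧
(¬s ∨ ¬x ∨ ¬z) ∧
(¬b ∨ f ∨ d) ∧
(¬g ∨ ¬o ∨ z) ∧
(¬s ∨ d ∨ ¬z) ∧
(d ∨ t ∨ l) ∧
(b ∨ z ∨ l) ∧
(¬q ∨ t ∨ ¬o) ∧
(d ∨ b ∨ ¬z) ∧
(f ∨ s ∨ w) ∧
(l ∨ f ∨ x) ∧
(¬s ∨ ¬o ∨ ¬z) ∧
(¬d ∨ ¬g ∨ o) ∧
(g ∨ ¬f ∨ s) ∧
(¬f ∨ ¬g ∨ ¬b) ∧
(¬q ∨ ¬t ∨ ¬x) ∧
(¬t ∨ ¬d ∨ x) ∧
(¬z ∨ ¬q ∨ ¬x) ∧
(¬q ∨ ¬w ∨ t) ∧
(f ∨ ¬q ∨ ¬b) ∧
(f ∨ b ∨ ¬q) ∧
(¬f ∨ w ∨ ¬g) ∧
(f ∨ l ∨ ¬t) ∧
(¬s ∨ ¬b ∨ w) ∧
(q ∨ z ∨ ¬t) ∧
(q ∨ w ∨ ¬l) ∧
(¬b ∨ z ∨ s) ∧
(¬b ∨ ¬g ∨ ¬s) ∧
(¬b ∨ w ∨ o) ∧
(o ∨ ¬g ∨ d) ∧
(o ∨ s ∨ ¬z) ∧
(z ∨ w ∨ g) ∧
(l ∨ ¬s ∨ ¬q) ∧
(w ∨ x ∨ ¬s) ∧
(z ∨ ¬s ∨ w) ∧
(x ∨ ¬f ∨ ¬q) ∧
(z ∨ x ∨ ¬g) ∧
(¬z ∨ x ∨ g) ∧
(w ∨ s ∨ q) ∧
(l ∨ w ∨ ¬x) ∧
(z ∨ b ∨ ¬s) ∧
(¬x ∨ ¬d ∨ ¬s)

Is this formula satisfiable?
No

No, the formula is not satisfiable.

No assignment of truth values to the variables can make all 60 clauses true simultaneously.

The formula is UNSAT (unsatisfiable).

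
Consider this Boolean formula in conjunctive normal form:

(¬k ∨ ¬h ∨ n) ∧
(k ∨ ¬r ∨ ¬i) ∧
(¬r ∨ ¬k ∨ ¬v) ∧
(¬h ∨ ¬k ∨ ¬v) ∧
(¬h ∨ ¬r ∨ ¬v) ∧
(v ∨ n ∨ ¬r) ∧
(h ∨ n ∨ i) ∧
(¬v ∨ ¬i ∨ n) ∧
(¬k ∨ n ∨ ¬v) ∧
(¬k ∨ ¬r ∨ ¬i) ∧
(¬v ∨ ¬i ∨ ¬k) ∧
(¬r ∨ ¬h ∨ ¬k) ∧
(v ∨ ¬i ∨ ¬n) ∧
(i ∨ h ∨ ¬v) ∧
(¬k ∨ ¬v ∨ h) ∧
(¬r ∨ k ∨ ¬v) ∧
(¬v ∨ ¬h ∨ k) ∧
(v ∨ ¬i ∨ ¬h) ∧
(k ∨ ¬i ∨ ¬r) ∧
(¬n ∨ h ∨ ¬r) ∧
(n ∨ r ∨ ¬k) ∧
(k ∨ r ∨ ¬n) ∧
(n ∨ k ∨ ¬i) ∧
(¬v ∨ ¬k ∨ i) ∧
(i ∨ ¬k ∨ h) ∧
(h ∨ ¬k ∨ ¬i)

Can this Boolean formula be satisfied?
Yes

Yes, the formula is satisfiable.

One satisfying assignment is: h=True, k=False, i=False, r=False, n=False, v=False

Verification: With this assignment, all 26 clauses evaluate to true.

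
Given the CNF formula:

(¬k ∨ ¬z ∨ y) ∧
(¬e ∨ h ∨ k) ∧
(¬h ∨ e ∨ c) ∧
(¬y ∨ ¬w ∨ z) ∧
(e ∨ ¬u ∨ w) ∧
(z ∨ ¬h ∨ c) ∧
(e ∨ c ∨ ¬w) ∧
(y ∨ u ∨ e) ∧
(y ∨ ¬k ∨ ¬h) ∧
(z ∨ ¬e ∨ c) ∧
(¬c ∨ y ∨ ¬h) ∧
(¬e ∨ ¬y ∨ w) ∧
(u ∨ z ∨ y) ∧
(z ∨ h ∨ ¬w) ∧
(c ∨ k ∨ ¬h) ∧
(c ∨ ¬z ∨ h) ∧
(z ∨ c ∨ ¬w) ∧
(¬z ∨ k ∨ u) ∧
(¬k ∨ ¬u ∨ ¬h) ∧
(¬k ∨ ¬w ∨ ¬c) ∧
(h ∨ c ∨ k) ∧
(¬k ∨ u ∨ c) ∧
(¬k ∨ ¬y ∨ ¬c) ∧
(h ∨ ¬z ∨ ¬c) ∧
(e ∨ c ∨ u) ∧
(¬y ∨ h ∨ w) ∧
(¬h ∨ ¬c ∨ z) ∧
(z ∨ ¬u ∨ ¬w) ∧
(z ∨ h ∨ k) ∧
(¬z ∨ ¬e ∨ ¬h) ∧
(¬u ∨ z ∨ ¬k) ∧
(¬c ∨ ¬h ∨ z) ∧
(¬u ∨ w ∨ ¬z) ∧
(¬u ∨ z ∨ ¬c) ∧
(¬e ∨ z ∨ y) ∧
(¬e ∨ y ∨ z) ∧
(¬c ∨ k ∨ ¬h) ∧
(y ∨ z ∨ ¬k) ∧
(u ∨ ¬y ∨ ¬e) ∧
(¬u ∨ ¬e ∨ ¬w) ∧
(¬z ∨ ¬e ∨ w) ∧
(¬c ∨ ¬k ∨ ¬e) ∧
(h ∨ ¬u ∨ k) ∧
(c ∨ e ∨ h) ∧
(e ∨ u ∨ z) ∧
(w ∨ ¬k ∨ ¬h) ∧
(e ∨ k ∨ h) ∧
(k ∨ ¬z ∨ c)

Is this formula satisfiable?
No

No, the formula is not satisfiable.

No assignment of truth values to the variables can make all 48 clauses true simultaneously.

The formula is UNSAT (unsatisfiable).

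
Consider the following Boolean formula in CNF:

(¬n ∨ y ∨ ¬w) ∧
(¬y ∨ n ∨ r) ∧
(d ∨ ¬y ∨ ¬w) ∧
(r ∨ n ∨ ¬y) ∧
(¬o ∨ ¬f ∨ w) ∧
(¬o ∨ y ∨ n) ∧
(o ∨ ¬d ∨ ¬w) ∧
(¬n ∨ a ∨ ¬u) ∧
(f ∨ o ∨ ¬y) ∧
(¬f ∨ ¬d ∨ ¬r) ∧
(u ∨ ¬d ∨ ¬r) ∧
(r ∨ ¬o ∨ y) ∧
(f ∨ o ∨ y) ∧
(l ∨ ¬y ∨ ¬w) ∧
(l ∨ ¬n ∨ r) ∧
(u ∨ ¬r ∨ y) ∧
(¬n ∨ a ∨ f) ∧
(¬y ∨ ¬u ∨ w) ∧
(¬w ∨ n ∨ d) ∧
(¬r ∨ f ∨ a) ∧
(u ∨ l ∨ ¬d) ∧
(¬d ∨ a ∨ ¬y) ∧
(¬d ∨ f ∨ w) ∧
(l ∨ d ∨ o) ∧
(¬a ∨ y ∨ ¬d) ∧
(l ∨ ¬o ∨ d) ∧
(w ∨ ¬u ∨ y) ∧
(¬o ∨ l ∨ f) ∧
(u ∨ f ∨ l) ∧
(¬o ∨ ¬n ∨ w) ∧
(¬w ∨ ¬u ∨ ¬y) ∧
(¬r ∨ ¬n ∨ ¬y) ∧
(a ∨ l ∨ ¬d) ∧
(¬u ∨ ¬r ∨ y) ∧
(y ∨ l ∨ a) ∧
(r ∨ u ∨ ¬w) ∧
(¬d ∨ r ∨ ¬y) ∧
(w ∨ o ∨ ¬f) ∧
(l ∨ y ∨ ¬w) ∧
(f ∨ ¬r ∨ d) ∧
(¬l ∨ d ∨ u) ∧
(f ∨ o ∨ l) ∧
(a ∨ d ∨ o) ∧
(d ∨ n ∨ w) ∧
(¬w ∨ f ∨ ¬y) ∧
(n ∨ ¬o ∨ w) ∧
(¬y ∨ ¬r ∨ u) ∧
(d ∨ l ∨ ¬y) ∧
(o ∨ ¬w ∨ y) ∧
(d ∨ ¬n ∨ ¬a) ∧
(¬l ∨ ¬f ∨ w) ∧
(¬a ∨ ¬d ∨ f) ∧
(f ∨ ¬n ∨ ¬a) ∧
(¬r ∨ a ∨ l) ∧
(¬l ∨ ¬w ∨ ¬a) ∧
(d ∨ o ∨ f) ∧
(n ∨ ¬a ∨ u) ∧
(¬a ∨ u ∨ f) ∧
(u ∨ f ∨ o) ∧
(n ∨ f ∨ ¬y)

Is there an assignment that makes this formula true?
No

No, the formula is not satisfiable.

No assignment of truth values to the variables can make all 60 clauses true simultaneously.

The formula is UNSAT (unsatisfiable).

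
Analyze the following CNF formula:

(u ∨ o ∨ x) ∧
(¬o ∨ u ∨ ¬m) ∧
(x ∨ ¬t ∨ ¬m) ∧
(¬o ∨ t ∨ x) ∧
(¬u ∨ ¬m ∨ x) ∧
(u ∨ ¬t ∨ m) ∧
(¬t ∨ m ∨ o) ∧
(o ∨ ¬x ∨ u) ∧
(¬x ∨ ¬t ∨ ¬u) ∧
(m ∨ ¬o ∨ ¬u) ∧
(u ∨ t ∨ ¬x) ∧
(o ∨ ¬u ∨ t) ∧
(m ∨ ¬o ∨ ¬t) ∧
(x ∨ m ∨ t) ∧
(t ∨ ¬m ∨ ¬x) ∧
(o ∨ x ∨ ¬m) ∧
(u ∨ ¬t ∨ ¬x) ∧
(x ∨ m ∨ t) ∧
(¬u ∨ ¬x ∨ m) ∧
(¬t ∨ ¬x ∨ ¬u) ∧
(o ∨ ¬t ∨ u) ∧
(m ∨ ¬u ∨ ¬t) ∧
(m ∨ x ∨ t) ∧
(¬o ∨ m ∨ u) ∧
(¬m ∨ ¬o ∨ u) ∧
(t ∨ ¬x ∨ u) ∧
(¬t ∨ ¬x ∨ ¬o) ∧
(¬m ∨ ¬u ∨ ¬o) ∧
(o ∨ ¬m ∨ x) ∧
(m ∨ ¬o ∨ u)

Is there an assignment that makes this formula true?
No

No, the formula is not satisfiable.

No assignment of truth values to the variables can make all 30 clauses true simultaneously.

The formula is UNSAT (unsatisfiable).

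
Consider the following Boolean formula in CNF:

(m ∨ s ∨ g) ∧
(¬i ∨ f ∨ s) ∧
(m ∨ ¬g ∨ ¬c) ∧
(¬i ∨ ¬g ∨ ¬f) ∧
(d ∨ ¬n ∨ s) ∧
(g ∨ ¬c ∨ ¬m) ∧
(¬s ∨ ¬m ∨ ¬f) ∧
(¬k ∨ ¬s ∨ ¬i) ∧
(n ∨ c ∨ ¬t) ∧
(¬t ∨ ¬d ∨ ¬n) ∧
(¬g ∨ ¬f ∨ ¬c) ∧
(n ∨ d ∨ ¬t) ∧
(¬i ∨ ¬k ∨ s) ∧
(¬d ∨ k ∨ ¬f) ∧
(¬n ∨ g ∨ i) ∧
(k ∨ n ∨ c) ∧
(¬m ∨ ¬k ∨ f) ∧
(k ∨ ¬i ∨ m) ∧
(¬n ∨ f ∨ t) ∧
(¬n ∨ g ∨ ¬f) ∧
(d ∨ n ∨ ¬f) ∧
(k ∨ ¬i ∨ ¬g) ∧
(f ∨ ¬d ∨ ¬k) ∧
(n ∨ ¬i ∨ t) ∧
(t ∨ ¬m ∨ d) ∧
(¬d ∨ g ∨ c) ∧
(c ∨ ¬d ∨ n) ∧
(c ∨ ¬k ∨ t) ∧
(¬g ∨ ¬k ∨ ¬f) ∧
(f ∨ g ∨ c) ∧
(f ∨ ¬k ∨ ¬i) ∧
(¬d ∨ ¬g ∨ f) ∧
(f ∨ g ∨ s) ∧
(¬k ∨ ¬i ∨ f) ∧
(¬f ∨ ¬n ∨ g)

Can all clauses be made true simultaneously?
Yes

Yes, the formula is satisfiable.

One satisfying assignment is: c=True, f=False, n=False, t=False, s=True, i=False, m=False, g=False, k=False, d=False

Verification: With this assignment, all 35 clauses evaluate to true.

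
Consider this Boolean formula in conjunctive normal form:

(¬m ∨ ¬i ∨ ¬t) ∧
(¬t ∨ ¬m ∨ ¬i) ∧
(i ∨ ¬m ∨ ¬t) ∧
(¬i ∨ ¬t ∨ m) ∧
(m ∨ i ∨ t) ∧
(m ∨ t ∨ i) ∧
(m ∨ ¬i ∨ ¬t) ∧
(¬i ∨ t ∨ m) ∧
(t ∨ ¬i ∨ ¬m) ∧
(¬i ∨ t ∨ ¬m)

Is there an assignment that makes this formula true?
Yes

Yes, the formula is satisfiable.

One satisfying assignment is: t=True, m=False, i=False

Verification: With this assignment, all 10 clauses evaluate to true.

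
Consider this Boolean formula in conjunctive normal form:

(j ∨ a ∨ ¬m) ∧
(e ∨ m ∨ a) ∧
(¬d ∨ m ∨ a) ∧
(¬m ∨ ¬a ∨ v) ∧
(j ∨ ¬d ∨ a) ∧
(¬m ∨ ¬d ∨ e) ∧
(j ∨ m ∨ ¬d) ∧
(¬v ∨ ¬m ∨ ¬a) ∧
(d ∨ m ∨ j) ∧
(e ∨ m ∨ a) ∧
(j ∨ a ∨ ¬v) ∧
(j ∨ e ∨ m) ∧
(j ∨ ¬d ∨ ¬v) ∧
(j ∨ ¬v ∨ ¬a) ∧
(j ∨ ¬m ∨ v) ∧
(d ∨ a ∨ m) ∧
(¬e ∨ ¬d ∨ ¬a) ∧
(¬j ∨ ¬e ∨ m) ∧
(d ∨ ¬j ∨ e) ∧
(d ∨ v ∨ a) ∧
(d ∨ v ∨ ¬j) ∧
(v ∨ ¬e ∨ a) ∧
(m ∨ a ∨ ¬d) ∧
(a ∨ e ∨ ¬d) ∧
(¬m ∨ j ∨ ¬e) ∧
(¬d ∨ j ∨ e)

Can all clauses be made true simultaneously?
Yes

Yes, the formula is satisfiable.

One satisfying assignment is: a=False, v=True, j=True, m=True, d=False, e=True

Verification: With this assignment, all 26 clauses evaluate to true.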